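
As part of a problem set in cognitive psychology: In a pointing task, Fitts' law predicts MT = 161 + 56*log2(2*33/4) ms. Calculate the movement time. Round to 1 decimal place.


MT = 161 + 56 * log2(2*33/4)
2D/W = 16.5
log2(16.5) = 4.0444
MT = 161 + 56 * 4.0444
= 387.5 ms


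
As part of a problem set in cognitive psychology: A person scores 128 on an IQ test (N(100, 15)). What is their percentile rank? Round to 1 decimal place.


z = (IQ - mean) / SD
z = (128 - 100) / 15 = 1.8667
Percentile = Phi(1.8667) * 100
Phi(1.8667) = 0.969028
= 96.9


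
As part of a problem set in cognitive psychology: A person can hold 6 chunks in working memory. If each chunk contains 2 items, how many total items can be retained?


Total items = chunks * items_per_chunk
= 6 * 2
= 12


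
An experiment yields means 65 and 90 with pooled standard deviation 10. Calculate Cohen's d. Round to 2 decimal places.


Cohen's d = (M1 - M2) / S_pooled
= (65 - 90) / 10
= -25 / 10
= -2.50


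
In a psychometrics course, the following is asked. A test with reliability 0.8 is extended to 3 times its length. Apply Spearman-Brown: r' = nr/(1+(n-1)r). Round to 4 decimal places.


r_new = n*r / (1 + (n-1)*r)
Numerator = 3 * 0.8 = 2.4
Denominator = 1 + 2 * 0.8 = 2.6
r_new = 2.4 / 2.6
= 0.9231


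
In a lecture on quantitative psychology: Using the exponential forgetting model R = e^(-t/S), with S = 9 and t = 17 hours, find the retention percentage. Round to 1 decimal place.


R = e^(-t/S)
-t/S = -17/9 = -1.888889
R = e^(-1.888889) = 0.15124
Percentage = 0.15124 * 100
= 15.1


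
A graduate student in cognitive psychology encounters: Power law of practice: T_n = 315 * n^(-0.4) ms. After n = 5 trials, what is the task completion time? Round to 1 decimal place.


T_n = 315 * 5^(-0.4)
5^(-0.4) = 0.525306
T_n = 315 * 0.525306
= 165.5 ms


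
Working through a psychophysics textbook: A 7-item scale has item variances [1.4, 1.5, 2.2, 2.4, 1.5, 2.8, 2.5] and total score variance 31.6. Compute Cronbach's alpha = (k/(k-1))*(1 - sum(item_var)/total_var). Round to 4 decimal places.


alpha = (k/(k-1)) * (1 - sum(s_i^2)/s_total^2)
sum(item variances) = 14.3
k/(k-1) = 7/6 = 1.166667
1 - 14.3/31.6 = 1 - 0.452532 = 0.547468
alpha = 1.166667 * 0.547468
= 0.6387


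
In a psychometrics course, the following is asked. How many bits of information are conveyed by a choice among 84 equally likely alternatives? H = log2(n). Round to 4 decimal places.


H = log2(n)
H = log2(84)
= 6.3923


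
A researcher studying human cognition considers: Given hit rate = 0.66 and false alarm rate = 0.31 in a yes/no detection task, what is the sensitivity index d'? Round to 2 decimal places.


d' = z(HR) - z(FAR)
z(0.66) = 0.4125
z(0.31) = -0.4959
d' = 0.4125 - -0.4959
= 0.91


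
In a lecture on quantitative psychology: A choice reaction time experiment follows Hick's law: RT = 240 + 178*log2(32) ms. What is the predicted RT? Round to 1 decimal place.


RT = 240 + 178 * log2(32)
log2(32) = 5.0
RT = 240 + 178 * 5.0
= 240 + 890.0
= 1130.0 ms


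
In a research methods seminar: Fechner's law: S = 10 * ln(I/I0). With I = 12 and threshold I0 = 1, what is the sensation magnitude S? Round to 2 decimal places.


S = 10 * ln(12/1)
I/I0 = 12.0
ln(12.0) = 2.4849
S = 10 * 2.4849
= 24.85


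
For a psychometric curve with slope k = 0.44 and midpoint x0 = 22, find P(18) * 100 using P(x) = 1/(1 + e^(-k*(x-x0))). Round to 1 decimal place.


P(x) = 1/(1 + e^(-0.44*(18 - 22)))
Exponent = -0.44 * -4 = 1.76
e^(1.76) = 5.812437
P = 1/(1 + 5.812437) = 0.14679
Percentage = 14.7


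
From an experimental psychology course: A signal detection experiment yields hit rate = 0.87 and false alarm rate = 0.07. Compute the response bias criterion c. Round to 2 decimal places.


c = -0.5 * (z(HR) + z(FAR))
z(0.87) = 1.1264
z(0.07) = -1.4758
c = -0.5 * (1.1264 + -1.4758)
= -0.5 * -0.3494
= 0.17


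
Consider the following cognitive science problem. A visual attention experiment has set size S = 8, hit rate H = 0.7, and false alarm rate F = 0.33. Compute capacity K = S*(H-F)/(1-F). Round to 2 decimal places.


K = S * (H - F) / (1 - F)
H - F = 0.37
1 - F = 0.67
K = 8 * 0.37 / 0.67
= 4.42


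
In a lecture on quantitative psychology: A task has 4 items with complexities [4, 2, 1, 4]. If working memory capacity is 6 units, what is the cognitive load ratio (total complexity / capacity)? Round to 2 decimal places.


Total complexity = 4 + 2 + 1 + 4 = 11
Load = total / capacity = 11 / 6
= 1.83


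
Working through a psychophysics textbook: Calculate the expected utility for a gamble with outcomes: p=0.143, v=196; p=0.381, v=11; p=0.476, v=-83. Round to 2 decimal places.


EU = sum(p_i * v_i)
0.143 * 196 = 28.028
0.381 * 11 = 4.191
0.476 * -83 = -39.508
EU = 28.028 + 4.191 + -39.508
= -7.29


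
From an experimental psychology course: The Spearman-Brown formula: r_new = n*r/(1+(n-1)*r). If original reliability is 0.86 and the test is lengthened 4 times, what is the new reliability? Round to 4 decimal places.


r_new = n*r / (1 + (n-1)*r)
Numerator = 4 * 0.86 = 3.44
Denominator = 1 + 3 * 0.86 = 3.58
r_new = 3.44 / 3.58
= 0.9609


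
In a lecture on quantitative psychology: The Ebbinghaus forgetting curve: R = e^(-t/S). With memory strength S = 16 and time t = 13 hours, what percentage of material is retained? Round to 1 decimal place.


R = e^(-t/S)
-t/S = -13/16 = -0.8125
R = e^(-0.8125) = 0.443747
Percentage = 0.443747 * 100
= 44.4


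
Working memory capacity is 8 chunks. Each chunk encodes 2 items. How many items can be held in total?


Total items = chunks * items_per_chunk
= 8 * 2
= 16


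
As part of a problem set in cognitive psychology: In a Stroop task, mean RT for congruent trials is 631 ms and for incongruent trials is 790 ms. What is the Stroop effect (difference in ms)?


Stroop effect = RT(incongruent) - RT(congruent)
= 790 - 631
= 159 ms


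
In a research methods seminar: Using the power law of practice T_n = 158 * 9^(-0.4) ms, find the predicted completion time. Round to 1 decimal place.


T_n = 158 * 9^(-0.4)
9^(-0.4) = 0.415244
T_n = 158 * 0.415244
= 65.6 ms


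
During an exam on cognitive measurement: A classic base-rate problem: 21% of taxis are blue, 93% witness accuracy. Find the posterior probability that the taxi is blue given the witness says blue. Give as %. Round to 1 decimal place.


P(blue | says blue) = P(says blue | blue)*P(blue) / [P(says blue | blue)*P(blue) + P(says blue | not blue)*P(not blue)]
Numerator = 0.93 * 0.21 = 0.1953
False identification = 0.07 * 0.79 = 0.0553
P = 0.1953 / (0.1953 + 0.0553)
= 0.1953 / 0.2506
As percentage = 77.9


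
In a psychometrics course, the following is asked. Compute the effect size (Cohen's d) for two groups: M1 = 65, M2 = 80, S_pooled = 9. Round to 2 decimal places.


Cohen's d = (M1 - M2) / S_pooled
= (65 - 80) / 9
= -15 / 9
= -1.67


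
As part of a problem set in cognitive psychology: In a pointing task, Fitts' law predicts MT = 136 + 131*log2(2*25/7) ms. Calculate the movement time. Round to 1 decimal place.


MT = 136 + 131 * log2(2*25/7)
2D/W = 7.142857
log2(7.142857) = 2.8365
MT = 136 + 131 * 2.8365
= 507.6 ms


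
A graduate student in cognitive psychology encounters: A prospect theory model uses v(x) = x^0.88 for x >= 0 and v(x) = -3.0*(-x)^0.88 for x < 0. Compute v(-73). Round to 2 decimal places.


Since x = -73 < 0, use v(x) = -lambda*(-x)^alpha
(-x) = 73
73^0.88 = 43.6239
v(-73) = -3.0 * 43.6239
= -130.87


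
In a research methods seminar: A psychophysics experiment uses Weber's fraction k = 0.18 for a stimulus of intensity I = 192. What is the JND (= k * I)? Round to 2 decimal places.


JND = k * I
JND = 0.18 * 192
= 34.56


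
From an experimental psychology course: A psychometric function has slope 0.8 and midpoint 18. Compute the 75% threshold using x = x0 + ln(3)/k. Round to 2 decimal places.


At P = 0.75: 0.75 = 1/(1 + e^(-k*(x-x0)))
Solving: e^(-k*(x-x0)) = 1/3
x = x0 + ln(3)/k
ln(3) = 1.0986
x = 18 + 1.0986/0.8
= 18 + 1.3732
= 19.37


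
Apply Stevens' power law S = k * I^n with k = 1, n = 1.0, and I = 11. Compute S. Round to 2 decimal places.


S = 1 * 11^1.0
11^1.0 = 11.0
S = 1 * 11.0
= 11.00


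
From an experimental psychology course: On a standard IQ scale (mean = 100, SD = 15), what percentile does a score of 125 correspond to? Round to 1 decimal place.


z = (IQ - mean) / SD
z = (125 - 100) / 15 = 1.6667
Percentile = Phi(1.6667) * 100
Phi(1.6667) = 0.952213
= 95.2


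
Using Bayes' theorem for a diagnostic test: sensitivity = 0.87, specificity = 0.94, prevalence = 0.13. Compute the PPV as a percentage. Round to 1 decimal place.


PPV = (sens * prev) / (sens * prev + (1-spec) * (1-prev))
Numerator = 0.87 * 0.13 = 0.1131
P(positive and no disease) = (1 - spec) * (1 - prev) = (1 - 0.94) * (1 - 0.13) = 0.0522
Denominator = 0.1131 + 0.0522 = 0.1653
PPV = 0.1131 / 0.1653 = 0.684211
As percentage = 68.4


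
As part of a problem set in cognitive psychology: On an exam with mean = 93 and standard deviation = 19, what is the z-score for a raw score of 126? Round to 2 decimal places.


z = (X - mu) / sigma
= (126 - 93) / 19
= 33 / 19
= 1.74


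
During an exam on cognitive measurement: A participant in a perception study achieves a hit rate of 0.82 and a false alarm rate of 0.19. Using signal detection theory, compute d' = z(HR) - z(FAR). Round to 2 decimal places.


d' = z(HR) - z(FAR)
z(0.82) = 0.9154
z(0.19) = -0.8779
d' = 0.9154 - -0.8779
= 1.79


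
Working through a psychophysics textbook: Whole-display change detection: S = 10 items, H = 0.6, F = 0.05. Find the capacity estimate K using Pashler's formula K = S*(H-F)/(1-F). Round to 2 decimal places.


K = S * (H - F) / (1 - F)
H - F = 0.55
1 - F = 0.95
K = 10 * 0.55 / 0.95
= 5.79


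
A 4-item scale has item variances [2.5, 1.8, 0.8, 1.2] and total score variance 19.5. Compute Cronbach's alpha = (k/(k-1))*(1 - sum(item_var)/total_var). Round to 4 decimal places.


alpha = (k/(k-1)) * (1 - sum(s_i^2)/s_total^2)
sum(item variances) = 6.3
k/(k-1) = 4/3 = 1.333333
1 - 6.3/19.5 = 1 - 0.323077 = 0.676923
alpha = 1.333333 * 0.676923
= 0.9026


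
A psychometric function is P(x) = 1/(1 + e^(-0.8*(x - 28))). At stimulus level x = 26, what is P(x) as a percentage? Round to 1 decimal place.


P(x) = 1/(1 + e^(-0.8*(26 - 28)))
Exponent = -0.8 * -2 = 1.6
e^(1.6) = 4.953032
P = 1/(1 + 4.953032) = 0.167982
Percentage = 16.8


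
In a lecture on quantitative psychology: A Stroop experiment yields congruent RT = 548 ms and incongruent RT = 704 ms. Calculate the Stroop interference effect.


Stroop effect = RT(incongruent) - RT(congruent)
= 704 - 548
= 156 ms


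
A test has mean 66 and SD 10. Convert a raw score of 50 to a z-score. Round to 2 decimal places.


z = (X - mu) / sigma
= (50 - 66) / 10
= -16 / 10
= -1.60


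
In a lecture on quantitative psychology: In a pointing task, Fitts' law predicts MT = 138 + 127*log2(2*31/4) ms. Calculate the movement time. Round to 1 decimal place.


MT = 138 + 127 * log2(2*31/4)
2D/W = 15.5
log2(15.5) = 3.9542
MT = 138 + 127 * 3.9542
= 640.2 ms


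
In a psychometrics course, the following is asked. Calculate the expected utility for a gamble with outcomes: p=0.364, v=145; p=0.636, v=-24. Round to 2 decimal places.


EU = sum(p_i * v_i)
0.364 * 145 = 52.78
0.636 * -24 = -15.264
EU = 52.78 + -15.264
= 37.52


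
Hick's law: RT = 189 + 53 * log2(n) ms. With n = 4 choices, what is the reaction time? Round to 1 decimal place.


RT = 189 + 53 * log2(4)
log2(4) = 2.0
RT = 189 + 53 * 2.0
= 189 + 106.0
= 295.0 ms


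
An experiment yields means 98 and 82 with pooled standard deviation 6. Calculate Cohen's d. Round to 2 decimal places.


Cohen's d = (M1 - M2) / S_pooled
= (98 - 82) / 6
= 16 / 6
= 2.67


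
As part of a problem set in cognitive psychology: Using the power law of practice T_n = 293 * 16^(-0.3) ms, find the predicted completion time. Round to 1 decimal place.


T_n = 293 * 16^(-0.3)
16^(-0.3) = 0.435275
T_n = 293 * 0.435275
= 127.5 ms


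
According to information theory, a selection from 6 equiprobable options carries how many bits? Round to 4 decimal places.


H = log2(n)
H = log2(6)
= 2.5850


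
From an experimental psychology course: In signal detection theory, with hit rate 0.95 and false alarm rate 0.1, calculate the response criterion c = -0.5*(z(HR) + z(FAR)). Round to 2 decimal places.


c = -0.5 * (z(HR) + z(FAR))
z(0.95) = 1.6449
z(0.1) = -1.2816
c = -0.5 * (1.6449 + -1.2816)
= -0.5 * 0.3633
= -0.18


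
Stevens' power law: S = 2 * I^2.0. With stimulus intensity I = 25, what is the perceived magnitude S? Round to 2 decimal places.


S = 2 * 25^2.0
25^2.0 = 625.0
S = 2 * 625.0
= 1250.00


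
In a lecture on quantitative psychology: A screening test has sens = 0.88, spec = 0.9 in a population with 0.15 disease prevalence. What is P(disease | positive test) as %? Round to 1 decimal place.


PPV = (sens * prev) / (sens * prev + (1-spec) * (1-prev))
Numerator = 0.88 * 0.15 = 0.132
P(positive and no disease) = (1 - spec) * (1 - prev) = (1 - 0.9) * (1 - 0.15) = 0.085
Denominator = 0.132 + 0.085 = 0.217
PPV = 0.132 / 0.217 = 0.608295
As percentage = 60.8


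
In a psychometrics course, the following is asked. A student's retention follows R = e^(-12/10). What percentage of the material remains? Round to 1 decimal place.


R = e^(-t/S)
-t/S = -12/10 = -1.2
R = e^(-1.2) = 0.301194
Percentage = 0.301194 * 100
= 30.1


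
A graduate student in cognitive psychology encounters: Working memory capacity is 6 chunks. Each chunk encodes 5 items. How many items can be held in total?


Total items = chunks * items_per_chunk
= 6 * 5
= 30


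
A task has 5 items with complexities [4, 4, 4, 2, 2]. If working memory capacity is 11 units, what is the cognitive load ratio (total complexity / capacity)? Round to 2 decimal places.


Total complexity = 4 + 4 + 4 + 2 + 2 = 16
Load = total / capacity = 16 / 11
= 1.45


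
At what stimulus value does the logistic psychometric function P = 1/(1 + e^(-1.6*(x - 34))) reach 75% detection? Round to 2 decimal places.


At P = 0.75: 0.75 = 1/(1 + e^(-k*(x-x0)))
Solving: e^(-k*(x-x0)) = 1/3
x = x0 + ln(3)/k
ln(3) = 1.0986
x = 34 + 1.0986/1.6
= 34 + 0.6866
= 34.69


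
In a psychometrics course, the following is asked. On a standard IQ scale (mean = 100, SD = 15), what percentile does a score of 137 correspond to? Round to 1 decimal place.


z = (IQ - mean) / SD
z = (137 - 100) / 15 = 2.4667
Percentile = Phi(2.4667) * 100
Phi(2.4667) = 0.993182
= 99.3


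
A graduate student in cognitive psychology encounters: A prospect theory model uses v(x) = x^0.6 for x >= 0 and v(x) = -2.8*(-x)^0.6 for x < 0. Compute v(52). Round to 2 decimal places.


Since x = 52 >= 0, use v(x) = x^0.6
52^0.6 = 10.7054
v(52) = 10.71


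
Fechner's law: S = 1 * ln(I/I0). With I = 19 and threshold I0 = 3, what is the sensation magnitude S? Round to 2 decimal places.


S = 1 * ln(19/3)
I/I0 = 6.333333
ln(6.333333) = 1.8458
S = 1 * 1.8458
= 1.85


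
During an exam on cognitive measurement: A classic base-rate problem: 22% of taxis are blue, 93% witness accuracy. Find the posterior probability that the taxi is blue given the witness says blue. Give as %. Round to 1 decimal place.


P(blue | says blue) = P(says blue | blue)*P(blue) / [P(says blue | blue)*P(blue) + P(says blue | not blue)*P(not blue)]
Numerator = 0.93 * 0.22 = 0.2046
False identification = 0.07 * 0.78 = 0.0546
P = 0.2046 / (0.2046 + 0.0546)
= 0.2046 / 0.2592
As percentage = 78.9


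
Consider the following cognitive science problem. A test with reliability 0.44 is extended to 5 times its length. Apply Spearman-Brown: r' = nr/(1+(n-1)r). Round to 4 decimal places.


r_new = n*r / (1 + (n-1)*r)
Numerator = 5 * 0.44 = 2.2
Denominator = 1 + 4 * 0.44 = 2.76
r_new = 2.2 / 2.76
= 0.7971


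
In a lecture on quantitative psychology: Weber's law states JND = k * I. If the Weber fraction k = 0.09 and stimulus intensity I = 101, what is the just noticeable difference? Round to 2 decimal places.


JND = k * I
JND = 0.09 * 101
= 9.09


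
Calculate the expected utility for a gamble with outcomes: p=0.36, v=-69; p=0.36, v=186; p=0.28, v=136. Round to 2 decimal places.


EU = sum(p_i * v_i)
0.36 * -69 = -24.84
0.36 * 186 = 66.96
0.28 * 136 = 38.08
EU = -24.84 + 66.96 + 38.08
= 80.20


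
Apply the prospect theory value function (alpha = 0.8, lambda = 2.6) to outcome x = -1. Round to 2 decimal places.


Since x = -1 < 0, use v(x) = -lambda*(-x)^alpha
(-x) = 1
1^0.8 = 1.0
v(-1) = -2.6 * 1.0
= -2.60


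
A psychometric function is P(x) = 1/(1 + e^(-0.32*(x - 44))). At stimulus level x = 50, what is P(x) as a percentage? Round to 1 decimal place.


P(x) = 1/(1 + e^(-0.32*(50 - 44)))
Exponent = -0.32 * 6 = -1.92
e^(-1.92) = 0.146607
P = 1/(1 + 0.146607) = 0.872138
Percentage = 87.2


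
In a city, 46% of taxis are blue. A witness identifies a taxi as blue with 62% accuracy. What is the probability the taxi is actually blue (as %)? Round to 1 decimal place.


P(blue | says blue) = P(says blue | blue)*P(blue) / [P(says blue | blue)*P(blue) + P(says blue | not blue)*P(not blue)]
Numerator = 0.62 * 0.46 = 0.2852
False identification = 0.38 * 0.54 = 0.2052
P = 0.2852 / (0.2852 + 0.2052)
= 0.2852 / 0.4904
As percentage = 58.2


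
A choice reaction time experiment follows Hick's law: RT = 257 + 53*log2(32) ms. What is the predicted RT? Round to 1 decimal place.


RT = 257 + 53 * log2(32)
log2(32) = 5.0
RT = 257 + 53 * 5.0
= 257 + 265.0
= 522.0 ms


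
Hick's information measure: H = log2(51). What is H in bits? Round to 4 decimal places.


H = log2(n)
H = log2(51)
= 5.6724


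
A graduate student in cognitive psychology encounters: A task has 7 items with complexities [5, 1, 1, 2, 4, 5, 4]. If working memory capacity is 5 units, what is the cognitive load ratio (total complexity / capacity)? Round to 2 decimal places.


Total complexity = 5 + 1 + 1 + 2 + 4 + 5 + 4 = 22
Load = total / capacity = 22 / 5
= 4.40


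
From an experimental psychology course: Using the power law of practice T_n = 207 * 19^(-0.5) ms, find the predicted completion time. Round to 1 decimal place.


T_n = 207 * 19^(-0.5)
19^(-0.5) = 0.229416
T_n = 207 * 0.229416
= 47.5 ms


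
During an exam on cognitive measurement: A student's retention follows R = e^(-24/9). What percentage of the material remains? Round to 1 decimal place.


R = e^(-t/S)
-t/S = -24/9 = -2.666667
R = e^(-2.666667) = 0.069483
Percentage = 0.069483 * 100
= 6.9


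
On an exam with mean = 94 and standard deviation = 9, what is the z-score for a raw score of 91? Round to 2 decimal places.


z = (X - mu) / sigma
= (91 - 94) / 9
= -3 / 9
= -0.33


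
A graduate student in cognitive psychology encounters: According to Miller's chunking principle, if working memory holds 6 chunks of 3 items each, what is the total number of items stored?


Total items = chunks * items_per_chunk
= 6 * 3
= 18


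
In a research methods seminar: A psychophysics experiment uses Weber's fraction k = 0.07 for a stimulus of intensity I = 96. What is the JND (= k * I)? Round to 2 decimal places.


JND = k * I
JND = 0.07 * 96
= 6.72


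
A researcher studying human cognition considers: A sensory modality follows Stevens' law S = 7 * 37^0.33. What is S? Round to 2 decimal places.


S = 7 * 37^0.33
37^0.33 = 3.2924
S = 7 * 3.2924
= 23.05


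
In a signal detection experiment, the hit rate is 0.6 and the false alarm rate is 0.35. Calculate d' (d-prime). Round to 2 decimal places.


d' = z(HR) - z(FAR)
z(0.6) = 0.2533
z(0.35) = -0.3853
d' = 0.2533 - -0.3853
= 0.64


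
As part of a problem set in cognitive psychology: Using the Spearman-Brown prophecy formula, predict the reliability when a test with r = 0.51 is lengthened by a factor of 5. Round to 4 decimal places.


r_new = n*r / (1 + (n-1)*r)
Numerator = 5 * 0.51 = 2.55
Denominator = 1 + 4 * 0.51 = 3.04
r_new = 2.55 / 3.04
= 0.8388


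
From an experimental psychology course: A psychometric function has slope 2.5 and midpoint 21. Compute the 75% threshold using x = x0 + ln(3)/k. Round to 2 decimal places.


At P = 0.75: 0.75 = 1/(1 + e^(-k*(x-x0)))
Solving: e^(-k*(x-x0)) = 1/3
x = x0 + ln(3)/k
ln(3) = 1.0986
x = 21 + 1.0986/2.5
= 21 + 0.4394
= 21.44


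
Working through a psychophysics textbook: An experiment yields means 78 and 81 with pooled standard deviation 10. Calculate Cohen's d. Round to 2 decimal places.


Cohen's d = (M1 - M2) / S_pooled
= (78 - 81) / 10
= -3 / 10
= -0.30


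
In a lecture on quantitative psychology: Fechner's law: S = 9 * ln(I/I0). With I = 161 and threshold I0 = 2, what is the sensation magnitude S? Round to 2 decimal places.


S = 9 * ln(161/2)
I/I0 = 80.5
ln(80.5) = 4.3883
S = 9 * 4.3883
= 39.49


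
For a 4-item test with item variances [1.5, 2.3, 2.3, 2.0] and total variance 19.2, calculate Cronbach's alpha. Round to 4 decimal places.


alpha = (k/(k-1)) * (1 - sum(s_i^2)/s_total^2)
sum(item variances) = 8.1
k/(k-1) = 4/3 = 1.333333
1 - 8.1/19.2 = 1 - 0.421875 = 0.578125
alpha = 1.333333 * 0.578125
= 0.7708


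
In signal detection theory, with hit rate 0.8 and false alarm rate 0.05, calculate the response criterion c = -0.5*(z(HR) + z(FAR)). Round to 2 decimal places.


c = -0.5 * (z(HR) + z(FAR))
z(0.8) = 0.8416
z(0.05) = -1.6449
c = -0.5 * (0.8416 + -1.6449)
= -0.5 * -0.8033
= 0.40


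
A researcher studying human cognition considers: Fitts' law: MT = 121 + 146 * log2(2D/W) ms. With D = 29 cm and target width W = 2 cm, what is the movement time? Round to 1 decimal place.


MT = 121 + 146 * log2(2*29/2)
2D/W = 29.0
log2(29.0) = 4.858
MT = 121 + 146 * 4.858
= 830.3 ms


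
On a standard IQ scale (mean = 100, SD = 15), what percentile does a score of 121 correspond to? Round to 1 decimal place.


z = (IQ - mean) / SD
z = (121 - 100) / 15 = 1.4
Percentile = Phi(1.4) * 100
Phi(1.4) = 0.919243
= 91.9


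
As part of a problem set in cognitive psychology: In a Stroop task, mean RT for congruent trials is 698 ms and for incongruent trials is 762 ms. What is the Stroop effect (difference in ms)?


Stroop effect = RT(incongruent) - RT(congruent)
= 762 - 698
= 64 ms


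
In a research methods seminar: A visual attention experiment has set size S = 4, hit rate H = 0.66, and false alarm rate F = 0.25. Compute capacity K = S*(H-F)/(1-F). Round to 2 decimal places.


K = S * (H - F) / (1 - F)
H - F = 0.41
1 - F = 0.75
K = 4 * 0.41 / 0.75
= 2.19


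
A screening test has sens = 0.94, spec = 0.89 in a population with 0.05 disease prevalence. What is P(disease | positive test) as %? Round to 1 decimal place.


PPV = (sens * prev) / (sens * prev + (1-spec) * (1-prev))
Numerator = 0.94 * 0.05 = 0.047
P(positive and no disease) = (1 - spec) * (1 - prev) = (1 - 0.89) * (1 - 0.05) = 0.1045
Denominator = 0.047 + 0.1045 = 0.1515
PPV = 0.047 / 0.1515 = 0.310231
As percentage = 31.0


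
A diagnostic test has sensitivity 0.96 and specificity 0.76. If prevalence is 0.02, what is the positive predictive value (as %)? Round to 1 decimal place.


PPV = (sens * prev) / (sens * prev + (1-spec) * (1-prev))
Numerator = 0.96 * 0.02 = 0.0192
P(positive and no disease) = (1 - spec) * (1 - prev) = (1 - 0.76) * (1 - 0.02) = 0.2352
Denominator = 0.0192 + 0.2352 = 0.2544
PPV = 0.0192 / 0.2544 = 0.075472
As percentage = 7.5


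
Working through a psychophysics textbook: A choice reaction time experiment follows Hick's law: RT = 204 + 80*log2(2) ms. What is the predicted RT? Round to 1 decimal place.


RT = 204 + 80 * log2(2)
log2(2) = 1.0
RT = 204 + 80 * 1.0
= 204 + 80.0
= 284.0 ms


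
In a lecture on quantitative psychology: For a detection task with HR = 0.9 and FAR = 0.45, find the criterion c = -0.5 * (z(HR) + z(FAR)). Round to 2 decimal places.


c = -0.5 * (z(HR) + z(FAR))
z(0.9) = 1.2816
z(0.45) = -0.1257
c = -0.5 * (1.2816 + -0.1257)
= -0.5 * 1.1559
= -0.58


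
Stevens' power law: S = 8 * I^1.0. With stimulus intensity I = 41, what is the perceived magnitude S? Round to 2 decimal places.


S = 8 * 41^1.0
41^1.0 = 41.0
S = 8 * 41.0
= 328.00


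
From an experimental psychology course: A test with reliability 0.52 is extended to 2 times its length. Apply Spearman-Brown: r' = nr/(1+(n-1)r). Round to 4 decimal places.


r_new = n*r / (1 + (n-1)*r)
Numerator = 2 * 0.52 = 1.04
Denominator = 1 + 1 * 0.52 = 1.52
r_new = 1.04 / 1.52
= 0.6842


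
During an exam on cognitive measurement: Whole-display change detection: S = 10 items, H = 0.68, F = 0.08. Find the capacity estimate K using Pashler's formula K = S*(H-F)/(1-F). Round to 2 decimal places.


K = S * (H - F) / (1 - F)
H - F = 0.6
1 - F = 0.92
K = 10 * 0.6 / 0.92
= 6.52


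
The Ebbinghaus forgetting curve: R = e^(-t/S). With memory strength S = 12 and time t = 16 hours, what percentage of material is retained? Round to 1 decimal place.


R = e^(-t/S)
-t/S = -16/12 = -1.333333
R = e^(-1.333333) = 0.263597
Percentage = 0.263597 * 100
= 26.4


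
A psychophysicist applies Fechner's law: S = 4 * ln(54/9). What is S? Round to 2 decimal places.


S = 4 * ln(54/9)
I/I0 = 6.0
ln(6.0) = 1.7918
S = 4 * 1.7918
= 7.17


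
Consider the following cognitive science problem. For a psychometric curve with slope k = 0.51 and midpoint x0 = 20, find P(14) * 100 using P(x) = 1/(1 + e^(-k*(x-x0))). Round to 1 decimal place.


P(x) = 1/(1 + e^(-0.51*(14 - 20)))
Exponent = -0.51 * -6 = 3.06
e^(3.06) = 21.327557
P = 1/(1 + 21.327557) = 0.044788
Percentage = 4.5


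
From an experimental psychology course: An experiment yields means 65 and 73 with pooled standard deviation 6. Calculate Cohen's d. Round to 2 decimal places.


Cohen's d = (M1 - M2) / S_pooled
= (65 - 73) / 6
= -8 / 6
= -1.33


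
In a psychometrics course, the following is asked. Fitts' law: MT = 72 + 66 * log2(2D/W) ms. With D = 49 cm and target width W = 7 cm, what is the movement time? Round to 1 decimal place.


MT = 72 + 66 * log2(2*49/7)
2D/W = 14.0
log2(14.0) = 3.8074
MT = 72 + 66 * 3.8074
= 323.3 ms


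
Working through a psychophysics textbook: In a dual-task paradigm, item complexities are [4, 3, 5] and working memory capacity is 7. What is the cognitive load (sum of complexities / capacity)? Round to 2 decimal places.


Total complexity = 4 + 3 + 5 = 12
Load = total / capacity = 12 / 7
= 1.71


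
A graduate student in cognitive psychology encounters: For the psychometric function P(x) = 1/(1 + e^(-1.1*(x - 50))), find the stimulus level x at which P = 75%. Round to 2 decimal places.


At P = 0.75: 0.75 = 1/(1 + e^(-k*(x-x0)))
Solving: e^(-k*(x-x0)) = 1/3
x = x0 + ln(3)/k
ln(3) = 1.0986
x = 50 + 1.0986/1.1
= 50 + 0.9987
= 51.00


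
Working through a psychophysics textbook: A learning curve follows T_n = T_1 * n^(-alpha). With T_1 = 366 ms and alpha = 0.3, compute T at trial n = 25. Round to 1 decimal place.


T_n = 366 * 25^(-0.3)
25^(-0.3) = 0.380731
T_n = 366 * 0.380731
= 139.3 ms


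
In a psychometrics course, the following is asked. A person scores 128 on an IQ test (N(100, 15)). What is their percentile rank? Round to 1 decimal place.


z = (IQ - mean) / SD
z = (128 - 100) / 15 = 1.8667
Percentile = Phi(1.8667) * 100
Phi(1.8667) = 0.969028
= 96.9


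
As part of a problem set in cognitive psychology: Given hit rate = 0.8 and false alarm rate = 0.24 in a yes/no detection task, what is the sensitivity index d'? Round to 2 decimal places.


d' = z(HR) - z(FAR)
z(0.8) = 0.8416
z(0.24) = -0.7063
d' = 0.8416 - -0.7063
= 1.55


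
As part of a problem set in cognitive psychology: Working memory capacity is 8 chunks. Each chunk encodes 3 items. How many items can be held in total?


Total items = chunks * items_per_chunk
= 8 * 3
= 24


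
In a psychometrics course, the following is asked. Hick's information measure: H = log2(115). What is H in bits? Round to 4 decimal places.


H = log2(n)
H = log2(115)
= 6.8455


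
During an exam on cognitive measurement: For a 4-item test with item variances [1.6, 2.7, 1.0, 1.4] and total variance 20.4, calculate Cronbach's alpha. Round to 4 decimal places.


alpha = (k/(k-1)) * (1 - sum(s_i^2)/s_total^2)
sum(item variances) = 6.7
k/(k-1) = 4/3 = 1.333333
1 - 6.7/20.4 = 1 - 0.328431 = 0.671569
alpha = 1.333333 * 0.671569
= 0.8954


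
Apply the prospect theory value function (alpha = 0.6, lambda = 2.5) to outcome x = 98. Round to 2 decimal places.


Since x = 98 >= 0, use v(x) = x^0.6
98^0.6 = 15.658
v(98) = 15.66


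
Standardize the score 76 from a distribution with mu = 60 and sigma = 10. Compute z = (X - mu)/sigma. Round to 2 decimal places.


z = (X - mu) / sigma
= (76 - 60) / 10
= 16 / 10
= 1.60


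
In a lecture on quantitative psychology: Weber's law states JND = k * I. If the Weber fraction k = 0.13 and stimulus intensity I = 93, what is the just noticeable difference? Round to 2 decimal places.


JND = k * I
JND = 0.13 * 93
= 12.09


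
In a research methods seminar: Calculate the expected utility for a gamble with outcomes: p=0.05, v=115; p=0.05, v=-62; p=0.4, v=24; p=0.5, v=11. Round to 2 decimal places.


EU = sum(p_i * v_i)
0.05 * 115 = 5.75
0.05 * -62 = -3.1
0.4 * 24 = 9.6
0.5 * 11 = 5.5
EU = 5.75 + -3.1 + 9.6 + 5.5
= 17.75


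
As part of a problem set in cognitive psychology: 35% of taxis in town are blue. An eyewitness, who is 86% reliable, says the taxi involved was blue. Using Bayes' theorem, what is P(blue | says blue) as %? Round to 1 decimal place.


P(blue | says blue) = P(says blue | blue)*P(blue) / [P(says blue | blue)*P(blue) + P(says blue | not blue)*P(not blue)]
Numerator = 0.86 * 0.35 = 0.301
False identification = 0.14 * 0.65 = 0.091
P = 0.301 / (0.301 + 0.091)
= 0.301 / 0.392
As percentage = 76.8


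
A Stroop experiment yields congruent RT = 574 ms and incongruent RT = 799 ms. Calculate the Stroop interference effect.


Stroop effect = RT(incongruent) - RT(congruent)
= 799 - 574
= 225 ms


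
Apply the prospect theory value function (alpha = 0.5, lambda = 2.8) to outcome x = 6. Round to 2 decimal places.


Since x = 6 >= 0, use v(x) = x^0.5
6^0.5 = 2.4495
v(6) = 2.45


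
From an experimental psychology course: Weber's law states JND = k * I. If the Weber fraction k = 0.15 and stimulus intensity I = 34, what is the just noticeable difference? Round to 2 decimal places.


JND = k * I
JND = 0.15 * 34
= 5.10


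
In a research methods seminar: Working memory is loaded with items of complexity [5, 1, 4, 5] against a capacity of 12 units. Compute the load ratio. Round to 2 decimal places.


Total complexity = 5 + 1 + 4 + 5 = 15
Load = total / capacity = 15 / 12
= 1.25


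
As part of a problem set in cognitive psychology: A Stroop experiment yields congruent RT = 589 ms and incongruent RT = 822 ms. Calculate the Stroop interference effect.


Stroop effect = RT(incongruent) - RT(congruent)
= 822 - 589
= 233 ms


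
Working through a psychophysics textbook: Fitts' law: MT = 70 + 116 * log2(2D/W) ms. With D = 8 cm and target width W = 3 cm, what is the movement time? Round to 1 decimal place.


MT = 70 + 116 * log2(2*8/3)
2D/W = 5.333333
log2(5.333333) = 2.415
MT = 70 + 116 * 2.415
= 350.1 ms


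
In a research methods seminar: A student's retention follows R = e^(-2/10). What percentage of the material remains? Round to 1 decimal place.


R = e^(-t/S)
-t/S = -2/10 = -0.2
R = e^(-0.2) = 0.818731
Percentage = 0.818731 * 100
= 81.9


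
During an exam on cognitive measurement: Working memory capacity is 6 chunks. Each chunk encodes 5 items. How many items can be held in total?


Total items = chunks * items_per_chunk
= 6 * 5
= 30


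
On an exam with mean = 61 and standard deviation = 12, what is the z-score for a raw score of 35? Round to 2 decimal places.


z = (X - mu) / sigma
= (35 - 61) / 12
= -26 / 12
= -2.17


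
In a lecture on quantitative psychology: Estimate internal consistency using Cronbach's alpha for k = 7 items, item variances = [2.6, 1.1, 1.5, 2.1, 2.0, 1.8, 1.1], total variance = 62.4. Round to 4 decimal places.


alpha = (k/(k-1)) * (1 - sum(s_i^2)/s_total^2)
sum(item variances) = 12.2
k/(k-1) = 7/6 = 1.166667
1 - 12.2/62.4 = 1 - 0.195513 = 0.804487
alpha = 1.166667 * 0.804487
= 0.9386


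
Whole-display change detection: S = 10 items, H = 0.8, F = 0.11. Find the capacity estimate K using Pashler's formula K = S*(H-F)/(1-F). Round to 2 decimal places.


K = S * (H - F) / (1 - F)
H - F = 0.69
1 - F = 0.89
K = 10 * 0.69 / 0.89
= 7.75


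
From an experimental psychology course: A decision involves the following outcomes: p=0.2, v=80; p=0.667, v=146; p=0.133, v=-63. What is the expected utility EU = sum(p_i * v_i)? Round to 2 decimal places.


EU = sum(p_i * v_i)
0.2 * 80 = 16.0
0.667 * 146 = 97.382
0.133 * -63 = -8.379
EU = 16.0 + 97.382 + -8.379
= 105.00


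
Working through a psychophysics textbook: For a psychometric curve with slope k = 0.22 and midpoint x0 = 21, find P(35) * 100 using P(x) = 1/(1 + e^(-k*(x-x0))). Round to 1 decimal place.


P(x) = 1/(1 + e^(-0.22*(35 - 21)))
Exponent = -0.22 * 14 = -3.08
e^(-3.08) = 0.045959
P = 1/(1 + 0.045959) = 0.95606
Percentage = 95.6


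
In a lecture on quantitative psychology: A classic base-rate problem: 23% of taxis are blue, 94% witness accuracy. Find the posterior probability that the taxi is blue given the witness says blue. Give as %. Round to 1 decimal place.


P(blue | says blue) = P(says blue | blue)*P(blue) / [P(says blue | blue)*P(blue) + P(says blue | not blue)*P(not blue)]
Numerator = 0.94 * 0.23 = 0.2162
False identification = 0.06 * 0.77 = 0.0462
P = 0.2162 / (0.2162 + 0.0462)
= 0.2162 / 0.2624
As percentage = 82.4


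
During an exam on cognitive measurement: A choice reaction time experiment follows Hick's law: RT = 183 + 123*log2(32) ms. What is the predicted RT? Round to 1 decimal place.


RT = 183 + 123 * log2(32)
log2(32) = 5.0
RT = 183 + 123 * 5.0
= 183 + 615.0
= 798.0 ms


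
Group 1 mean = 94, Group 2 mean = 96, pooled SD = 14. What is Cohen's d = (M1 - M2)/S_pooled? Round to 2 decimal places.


Cohen's d = (M1 - M2) / S_pooled
= (94 - 96) / 14
= -2 / 14
= -0.14


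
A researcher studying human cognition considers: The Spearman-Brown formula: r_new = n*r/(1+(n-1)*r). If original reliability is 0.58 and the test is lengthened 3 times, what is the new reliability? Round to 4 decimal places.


r_new = n*r / (1 + (n-1)*r)
Numerator = 3 * 0.58 = 1.74
Denominator = 1 + 2 * 0.58 = 2.16
r_new = 1.74 / 2.16
= 0.8056


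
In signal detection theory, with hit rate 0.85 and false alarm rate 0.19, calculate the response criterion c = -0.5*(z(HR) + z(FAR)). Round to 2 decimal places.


c = -0.5 * (z(HR) + z(FAR))
z(0.85) = 1.0364
z(0.19) = -0.8779
c = -0.5 * (1.0364 + -0.8779)
= -0.5 * 0.1585
= -0.08


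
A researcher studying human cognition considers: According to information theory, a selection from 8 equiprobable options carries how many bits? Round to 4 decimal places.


H = log2(n)
H = log2(8)
= 3.0000


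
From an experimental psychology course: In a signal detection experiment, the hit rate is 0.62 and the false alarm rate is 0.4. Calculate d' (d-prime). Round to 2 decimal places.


d' = z(HR) - z(FAR)
z(0.62) = 0.3055
z(0.4) = -0.2533
d' = 0.3055 - -0.2533
= 0.56


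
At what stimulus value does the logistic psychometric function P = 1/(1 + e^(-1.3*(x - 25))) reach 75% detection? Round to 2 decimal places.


At P = 0.75: 0.75 = 1/(1 + e^(-k*(x-x0)))
Solving: e^(-k*(x-x0)) = 1/3
x = x0 + ln(3)/k
ln(3) = 1.0986
x = 25 + 1.0986/1.3
= 25 + 0.8451
= 25.85


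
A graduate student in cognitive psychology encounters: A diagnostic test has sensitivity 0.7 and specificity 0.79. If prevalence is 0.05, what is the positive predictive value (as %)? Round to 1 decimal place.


PPV = (sens * prev) / (sens * prev + (1-spec) * (1-prev))
Numerator = 0.7 * 0.05 = 0.035
P(positive and no disease) = (1 - spec) * (1 - prev) = (1 - 0.79) * (1 - 0.05) = 0.1995
Denominator = 0.035 + 0.1995 = 0.2345
PPV = 0.035 / 0.2345 = 0.149254
As percentage = 14.9


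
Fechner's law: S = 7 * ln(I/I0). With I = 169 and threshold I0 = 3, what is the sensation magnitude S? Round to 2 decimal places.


S = 7 * ln(169/3)
I/I0 = 56.333333
ln(56.333333) = 4.0313
S = 7 * 4.0313
= 28.22


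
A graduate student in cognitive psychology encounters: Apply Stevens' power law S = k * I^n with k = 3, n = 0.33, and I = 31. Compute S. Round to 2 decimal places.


S = 3 * 31^0.33
31^0.33 = 3.1056
S = 3 * 3.1056
= 9.32


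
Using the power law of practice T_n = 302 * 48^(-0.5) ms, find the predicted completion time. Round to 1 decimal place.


T_n = 302 * 48^(-0.5)
48^(-0.5) = 0.144338
T_n = 302 * 0.144338
= 43.6 ms


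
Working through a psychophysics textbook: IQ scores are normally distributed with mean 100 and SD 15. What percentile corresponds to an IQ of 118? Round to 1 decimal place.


z = (IQ - mean) / SD
z = (118 - 100) / 15 = 1.2
Percentile = Phi(1.2) * 100
Phi(1.2) = 0.88493
= 88.5


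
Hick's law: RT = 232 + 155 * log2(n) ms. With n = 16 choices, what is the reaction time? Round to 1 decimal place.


RT = 232 + 155 * log2(16)
log2(16) = 4.0
RT = 232 + 155 * 4.0
= 232 + 620.0
= 852.0 ms


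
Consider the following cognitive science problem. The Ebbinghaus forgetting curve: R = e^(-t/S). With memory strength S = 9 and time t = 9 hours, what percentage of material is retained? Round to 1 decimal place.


R = e^(-t/S)
-t/S = -9/9 = -1.0
R = e^(-1.0) = 0.367879
Percentage = 0.367879 * 100
= 36.8


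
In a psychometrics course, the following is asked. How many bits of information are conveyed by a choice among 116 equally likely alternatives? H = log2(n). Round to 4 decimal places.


H = log2(n)
H = log2(116)
= 6.8580


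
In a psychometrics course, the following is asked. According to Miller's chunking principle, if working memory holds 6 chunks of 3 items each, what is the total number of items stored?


Total items = chunks * items_per_chunk
= 6 * 3
= 18


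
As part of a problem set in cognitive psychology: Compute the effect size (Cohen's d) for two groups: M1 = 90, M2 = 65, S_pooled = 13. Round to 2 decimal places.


Cohen's d = (M1 - M2) / S_pooled
= (90 - 65) / 13
= 25 / 13
= 1.92


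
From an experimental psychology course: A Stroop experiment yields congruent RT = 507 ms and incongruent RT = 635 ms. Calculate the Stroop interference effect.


Stroop effect = RT(incongruent) - RT(congruent)
= 635 - 507
= 128 ms


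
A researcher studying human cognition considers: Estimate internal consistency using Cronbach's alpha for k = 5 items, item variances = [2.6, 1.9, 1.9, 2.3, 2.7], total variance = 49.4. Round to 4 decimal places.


alpha = (k/(k-1)) * (1 - sum(s_i^2)/s_total^2)
sum(item variances) = 11.4
k/(k-1) = 5/4 = 1.25
1 - 11.4/49.4 = 1 - 0.230769 = 0.769231
alpha = 1.25 * 0.769231
= 0.9615


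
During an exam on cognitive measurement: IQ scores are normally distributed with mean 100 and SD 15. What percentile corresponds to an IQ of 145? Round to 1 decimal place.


z = (IQ - mean) / SD
z = (145 - 100) / 15 = 3.0
Percentile = Phi(3.0) * 100
Phi(3.0) = 0.99865
= 99.9


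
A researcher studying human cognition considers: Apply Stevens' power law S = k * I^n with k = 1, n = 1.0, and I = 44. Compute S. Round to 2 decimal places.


S = 1 * 44^1.0
44^1.0 = 44.0
S = 1 * 44.0
= 44.00


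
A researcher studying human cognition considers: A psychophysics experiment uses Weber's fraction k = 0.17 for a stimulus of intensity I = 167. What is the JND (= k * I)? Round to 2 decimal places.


JND = k * I
JND = 0.17 * 167
= 28.39
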